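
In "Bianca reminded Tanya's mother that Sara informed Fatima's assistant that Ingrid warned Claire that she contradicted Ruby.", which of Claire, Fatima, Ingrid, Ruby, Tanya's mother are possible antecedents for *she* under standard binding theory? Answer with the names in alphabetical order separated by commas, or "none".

*she* is a pronoun; Principle B requires it to be free in its binding domain — the clause headed by 'contradicted'.
— Claire: object of the clause headed by 'warned'; c-commands the pronoun but lies outside its binding domain — allowed.
— Fatima: possessor inside the object DP of the clause headed by 'informed'; does not c-command the pronoun — Principle B does not apply; allowed.
— Ingrid: subject of the clause headed by 'warned'; c-commands the pronoun but lies outside its binding domain — allowed.
— Ruby: object of the clause headed by 'contradicted'; is c-commanded by the pronoun; coreference would bind this R-expression — blocked (Principle C).
— Tanya's mother: object of the matrix clause; c-commands the pronoun but lies outside its binding domain — allowed.

Claire, Fatima, Ingrid, Tanya's mother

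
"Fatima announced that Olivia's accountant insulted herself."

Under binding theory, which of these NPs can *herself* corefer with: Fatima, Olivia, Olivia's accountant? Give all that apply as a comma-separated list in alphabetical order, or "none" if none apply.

Olivia's accountant

*herself* is a reflexive; Principle A requires it to be bound within its binding domain — the clause headed by 'insulted'.
— Fatima: subject of the matrix clause; c-commands the reflexive but lies outside its binding domain — cannot bind it (Principle A).
— Olivia: possessor inside the subject DP of the clause headed by 'insulted'; does not c-command the reflexive — cannot bind it (Principle A).
— Olivia's accountant: subject of the clause headed by 'insulted'; c-commands the reflexive within its binding domain — allowed (Principle A).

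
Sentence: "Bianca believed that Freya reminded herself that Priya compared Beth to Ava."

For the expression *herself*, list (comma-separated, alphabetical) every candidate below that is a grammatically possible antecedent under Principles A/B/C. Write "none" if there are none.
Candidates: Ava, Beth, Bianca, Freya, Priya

*herself* is a reflexive; Principle A requires it to be bound within its binding domain — the clause headed by 'reminded'.
— Ava: second object of the clause headed by 'compared'; does not c-command the reflexive — cannot bind it (Principle A).
— Beth: object of the clause headed by 'compared'; does not c-command the reflexive — cannot bind it (Principle A).
— Bianca: subject of the matrix clause; c-commands the reflexive but lies outside its binding domain — cannot bind it (Principle A).
— Freya: subject of the clause headed by 'reminded'; c-commands the reflexive within its binding domain — allowed (Principle A).
— Priya: subject of the clause headed by 'compared'; does not c-command the reflexive — cannot bind it (Principle A).

Freya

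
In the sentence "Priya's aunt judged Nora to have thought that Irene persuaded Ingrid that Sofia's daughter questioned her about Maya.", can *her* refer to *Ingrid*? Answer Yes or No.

Yes

*her* is a pronoun; Principle B requires it to be free in its binding domain — the clause headed by 'questioned'.
— Ingrid: object of the clause headed by 'persuaded'; c-commands the pronoun but lies outside its binding domain — allowed.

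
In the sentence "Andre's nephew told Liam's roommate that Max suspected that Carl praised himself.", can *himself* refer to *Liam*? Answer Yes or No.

No

*himself* is a reflexive; Principle A requires it to be bound within its binding domain — the clause headed by 'praised'.
— Liam: possessor inside the object DP of the matrix clause; does not c-command the reflexive — cannot bind it (Principle A).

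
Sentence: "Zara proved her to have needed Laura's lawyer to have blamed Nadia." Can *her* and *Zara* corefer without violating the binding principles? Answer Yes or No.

No

*Zara* is an R-expression; Principle C requires it to be free (not bound by any c-commanding expression).
— her: subject of the clause headed by 'needed'; the R-expression locally c-commands the pronoun — coreference blocked (Principle B on the pronoun).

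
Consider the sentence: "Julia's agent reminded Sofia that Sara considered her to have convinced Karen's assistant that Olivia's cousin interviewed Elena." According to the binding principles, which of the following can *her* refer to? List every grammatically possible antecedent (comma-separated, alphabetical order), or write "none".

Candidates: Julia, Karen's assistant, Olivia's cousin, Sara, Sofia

Julia, Sofia

*her* is a pronoun; Principle B requires it to be free in its binding domain — the clause headed by 'considered'.
— Julia: possessor inside the subject DP of the matrix clause; does not c-command the pronoun — Principle B does not apply; allowed.
— Karen's assistant: object of the clause headed by 'convinced'; is c-commanded by the pronoun; coreference would bind this R-expression — blocked (Principle C).
— Olivia's cousin: subject of the clause headed by 'interviewed'; is c-commanded by the pronoun; coreference would bind this R-expression — blocked (Principle C).
— Sara: subject of the clause headed by 'considered'; c-commands the pronoun within its binding domain — blocked (Principle B).
— Sofia: object of the matrix clause; c-commands the pronoun but lies outside its binding domain — allowed.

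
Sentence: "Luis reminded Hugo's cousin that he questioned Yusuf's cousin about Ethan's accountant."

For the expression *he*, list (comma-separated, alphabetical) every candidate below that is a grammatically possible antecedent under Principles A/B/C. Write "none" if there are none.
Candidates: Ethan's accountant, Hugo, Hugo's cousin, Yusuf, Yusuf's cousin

Hugo, Hugo's cousin

*he* is a pronoun; Principle B requires it to be free in its binding domain — the clause headed by 'questioned'.
— Ethan's accountant: second object of the clause headed by 'questioned'; is c-commanded by the pronoun; coreference would bind this R-expression — blocked (Principle C).
— Hugo: possessor inside the object DP of the matrix clause; does not c-command the pronoun — Principle B does not apply; allowed.
— Hugo's cousin: object of the matrix clause; c-commands the pronoun but lies outside its binding domain — allowed.
— Yusuf: possessor inside the object DP of the clause headed by 'questioned'; is c-commanded by the pronoun; coreference would bind this R-expression — blocked (Principle C).
— Yusuf's cousin: object of the clause headed by 'questioned'; is c-commanded by the pronoun; coreference would bind this R-expression — blocked (Principle C).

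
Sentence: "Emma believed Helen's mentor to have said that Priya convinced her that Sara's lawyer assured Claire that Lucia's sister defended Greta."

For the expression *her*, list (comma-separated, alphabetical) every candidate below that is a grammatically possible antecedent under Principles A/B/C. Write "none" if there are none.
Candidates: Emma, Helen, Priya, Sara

Emma, Helen

*her* is a pronoun; Principle B requires it to be free in its binding domain — the clause headed by 'convinced'.
— Emma: subject of the matrix clause; c-commands the pronoun but lies outside its binding domain — allowed.
— Helen: possessor inside the subject DP of the clause headed by 'said'; does not c-command the pronoun — Principle B does not apply; allowed.
— Priya: subject of the clause headed by 'convinced'; c-commands the pronoun within its binding domain — blocked (Principle B).
— Sara: possessor inside the subject DP of the clause headed by 'assured'; is c-commanded by the pronoun; coreference would bind this R-expression — blocked (Principle C).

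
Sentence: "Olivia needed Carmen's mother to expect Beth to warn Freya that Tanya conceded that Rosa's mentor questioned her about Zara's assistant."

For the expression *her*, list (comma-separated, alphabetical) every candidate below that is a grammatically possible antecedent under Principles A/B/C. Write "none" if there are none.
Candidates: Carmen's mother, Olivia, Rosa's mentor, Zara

*her* is a pronoun; Principle B requires it to be free in its binding domain — the clause headed by 'questioned'.
— Carmen's mother: subject of the clause headed by 'expect'; c-commands the pronoun but lies outside its binding domain — allowed.
— Olivia: subject of the matrix clause; c-commands the pronoun but lies outside its binding domain — allowed.
— Rosa's mentor: subject of the clause headed by 'questioned'; c-commands the pronoun within its binding domain — blocked (Principle B).
— Zara: possessor inside the second object DP of the clause headed by 'questioned'; is c-commanded by the pronoun; coreference would bind this R-expression — blocked (Principle C).

Carmen's mother, Olivia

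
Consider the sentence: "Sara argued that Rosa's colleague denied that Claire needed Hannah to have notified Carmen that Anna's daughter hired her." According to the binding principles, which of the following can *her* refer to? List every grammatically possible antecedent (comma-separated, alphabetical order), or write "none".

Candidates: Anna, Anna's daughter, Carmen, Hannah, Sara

*her* is a pronoun; Principle B requires it to be free in its binding domain — the clause headed by 'hired'.
— Anna: possessor inside the subject DP of the clause headed by 'hired'; does not c-command the pronoun — Principle B does not apply; allowed.
— Anna's daughter: subject of the clause headed by 'hired'; c-commands the pronoun within its binding domain — blocked (Principle B).
— Carmen: object of the clause headed by 'notified'; c-commands the pronoun but lies outside its binding domain — allowed.
— Hannah: subject of the clause headed by 'notified'; c-commands the pronoun but lies outside its binding domain — allowed.
— Sara: subject of the matrix clause; c-commands the pronoun but lies outside its binding domain — allowed.

Anna, Carmen, Hannah, Sara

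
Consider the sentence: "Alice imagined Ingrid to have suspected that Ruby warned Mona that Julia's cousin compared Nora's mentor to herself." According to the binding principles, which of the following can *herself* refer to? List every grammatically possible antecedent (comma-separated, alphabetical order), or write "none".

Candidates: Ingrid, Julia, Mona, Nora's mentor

Nora's mentor

*herself* is a reflexive; Principle A requires it to be bound within its binding domain — the clause headed by 'compared'.
— Ingrid: subject of the clause headed by 'suspected'; c-commands the reflexive but lies outside its binding domain — cannot bind it (Principle A).
— Julia: possessor inside the subject DP of the clause headed by 'compared'; does not c-command the reflexive — cannot bind it (Principle A).
— Mona: object of the clause headed by 'warned'; c-commands the reflexive but lies outside its binding domain — cannot bind it (Principle A).
— Nora's mentor: object of the clause headed by 'compared'; c-commands the reflexive within its binding domain — allowed (Principle A).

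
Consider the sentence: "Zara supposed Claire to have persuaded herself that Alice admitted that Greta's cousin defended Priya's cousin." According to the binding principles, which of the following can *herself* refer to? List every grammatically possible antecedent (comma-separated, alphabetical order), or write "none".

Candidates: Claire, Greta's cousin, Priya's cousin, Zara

*herself* is a reflexive; Principle A requires it to be bound within its binding domain — the clause headed by 'persuaded'.
— Claire: subject of the clause headed by 'persuaded'; c-commands the reflexive within its binding domain — allowed (Principle A).
— Greta's cousin: subject of the clause headed by 'defended'; does not c-command the reflexive — cannot bind it (Principle A).
— Priya's cousin: object of the clause headed by 'defended'; does not c-command the reflexive — cannot bind it (Principle A).
— Zara: subject of the matrix clause; c-commands the reflexive but lies outside its binding domain — cannot bind it (Principle A).

Claire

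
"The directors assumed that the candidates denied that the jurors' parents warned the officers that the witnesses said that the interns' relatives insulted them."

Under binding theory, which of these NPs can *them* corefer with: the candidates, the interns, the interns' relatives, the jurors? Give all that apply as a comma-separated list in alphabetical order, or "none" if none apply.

*them* is a pronoun; Principle B requires it to be free in its binding domain — the clause headed by 'insulted'.
— the candidates: subject of the clause headed by 'denied'; c-commands the pronoun but lies outside its binding domain — allowed.
— the interns: possessor inside the subject DP of the clause headed by 'insulted'; does not c-command the pronoun — Principle B does not apply; allowed.
— the interns' relatives: subject of the clause headed by 'insulted'; c-commands the pronoun within its binding domain — blocked (Principle B).
— the jurors: possessor inside the subject DP of the clause headed by 'warned'; does not c-command the pronoun — Principle B does not apply; allowed.

the candidates, the interns, the jurors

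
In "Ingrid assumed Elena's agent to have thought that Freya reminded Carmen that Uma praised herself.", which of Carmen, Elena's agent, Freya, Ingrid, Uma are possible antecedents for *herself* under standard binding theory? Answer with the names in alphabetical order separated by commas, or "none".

Uma

*herself* is a reflexive; Principle A requires it to be bound within its binding domain — the clause headed by 'praised'.
— Carmen: object of the clause headed by 'reminded'; c-commands the reflexive but lies outside its binding domain — cannot bind it (Principle A).
— Elena's agent: subject of the clause headed by 'thought'; c-commands the reflexive but lies outside its binding domain — cannot bind it (Principle A).
— Freya: subject of the clause headed by 'reminded'; c-commands the reflexive but lies outside its binding domain — cannot bind it (Principle A).
— Ingrid: subject of the matrix clause; c-commands the reflexive but lies outside its binding domain — cannot bind it (Principle A).
— Uma: subject of the clause headed by 'praised'; c-commands the reflexive within its binding domain — allowed (Principle A).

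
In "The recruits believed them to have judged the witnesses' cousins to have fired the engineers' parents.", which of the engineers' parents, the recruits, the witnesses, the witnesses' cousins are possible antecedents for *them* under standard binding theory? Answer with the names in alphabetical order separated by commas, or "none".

*them* is a pronoun; Principle B requires it to be free in its binding domain — the matrix clause.
— the engineers' parents: object of the clause headed by 'fired'; is c-commanded by the pronoun; coreference would bind this R-expression — blocked (Principle C).
— the recruits: subject of the matrix clause; c-commands the pronoun within its binding domain — blocked (Principle B).
— the witnesses: possessor inside the subject DP of the clause headed by 'fired'; is c-commanded by the pronoun; coreference would bind this R-expression — blocked (Principle C).
— the witnesses' cousins: subject of the clause headed by 'fired'; is c-commanded by the pronoun; coreference would bind this R-expression — blocked (Principle C).

none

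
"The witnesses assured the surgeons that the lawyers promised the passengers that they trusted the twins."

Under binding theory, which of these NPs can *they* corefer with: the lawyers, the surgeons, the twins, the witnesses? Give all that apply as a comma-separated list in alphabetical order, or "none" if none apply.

the lawyers, the surgeons, the witnesses

*they* is a pronoun; Principle B requires it to be free in its binding domain — the clause headed by 'trusted'.
— the lawyers: subject of the clause headed by 'promised'; c-commands the pronoun but lies outside its binding domain — allowed.
— the surgeons: object of the matrix clause; c-commands the pronoun but lies outside its binding domain — allowed.
— the twins: object of the clause headed by 'trusted'; is c-commanded by the pronoun; coreference would bind this R-expression — blocked (Principle C).
— the witnesses: subject of the matrix clause; c-commands the pronoun but lies outside its binding domain — allowed.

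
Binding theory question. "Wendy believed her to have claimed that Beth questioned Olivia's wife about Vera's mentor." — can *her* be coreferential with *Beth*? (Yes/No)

No

*her* is a pronoun; Principle B requires it to be free in its binding domain — the matrix clause.
— Beth: subject of the clause headed by 'questioned'; is c-commanded by the pronoun; coreference would bind this R-expression — blocked (Principle C).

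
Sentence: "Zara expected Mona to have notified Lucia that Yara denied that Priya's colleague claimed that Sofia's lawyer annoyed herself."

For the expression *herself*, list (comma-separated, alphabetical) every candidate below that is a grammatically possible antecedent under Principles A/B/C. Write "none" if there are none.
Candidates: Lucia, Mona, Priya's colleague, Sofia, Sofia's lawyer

Sofia's lawyer

*herself* is a reflexive; Principle A requires it to be bound within its binding domain — the clause headed by 'annoyed'.
— Lucia: object of the clause headed by 'notified'; c-commands the reflexive but lies outside its binding domain — cannot bind it (Principle A).
— Mona: subject of the clause headed by 'notified'; c-commands the reflexive but lies outside its binding domain — cannot bind it (Principle A).
— Priya's colleague: subject of the clause headed by 'claimed'; c-commands the reflexive but lies outside its binding domain — cannot bind it (Principle A).
— Sofia: possessor inside the subject DP of the clause headed by 'annoyed'; does not c-command the reflexive — cannot bind it (Principle A).
— Sofia's lawyer: subject of the clause headed by 'annoyed'; c-commands the reflexive within its binding domain — allowed (Principle A).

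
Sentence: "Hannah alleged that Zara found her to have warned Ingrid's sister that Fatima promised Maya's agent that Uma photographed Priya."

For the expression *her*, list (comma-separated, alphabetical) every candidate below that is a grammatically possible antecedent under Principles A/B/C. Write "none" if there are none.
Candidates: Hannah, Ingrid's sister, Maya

Hannah

*her* is a pronoun; Principle B requires it to be free in its binding domain — the clause headed by 'found'.
— Hannah: subject of the matrix clause; c-commands the pronoun but lies outside its binding domain — allowed.
— Ingrid's sister: object of the clause headed by 'warned'; is c-commanded by the pronoun; coreference would bind this R-expression — blocked (Principle C).
— Maya: possessor inside the object DP of the clause headed by 'promised'; is c-commanded by the pronoun; coreference would bind this R-expression — blocked (Principle C).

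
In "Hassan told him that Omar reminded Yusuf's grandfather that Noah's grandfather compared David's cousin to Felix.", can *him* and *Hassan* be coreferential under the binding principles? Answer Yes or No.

No

*Hassan* is an R-expression; Principle C requires it to be free (not bound by any c-commanding expression).
— him: object of the matrix clause; the R-expression locally c-commands the pronoun — coreference blocked (Principle B on the pronoun).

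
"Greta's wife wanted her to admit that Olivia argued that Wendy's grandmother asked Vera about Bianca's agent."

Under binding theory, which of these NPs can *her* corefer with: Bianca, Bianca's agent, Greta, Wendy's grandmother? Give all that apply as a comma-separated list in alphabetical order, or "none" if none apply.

*her* is a pronoun; Principle B requires it to be free in its binding domain — the matrix clause.
— Bianca: possessor inside the second object DP of the clause headed by 'asked'; is c-commanded by the pronoun; coreference would bind this R-expression — blocked (Principle C).
— Bianca's agent: second object of the clause headed by 'asked'; is c-commanded by the pronoun; coreference would bind this R-expression — blocked (Principle C).
— Greta: possessor inside the subject DP of the matrix clause; does not c-command the pronoun — Principle B does not apply; allowed.
— Wendy's grandmother: subject of the clause headed by 'asked'; is c-commanded by the pronoun; coreference would bind this R-expression — blocked (Principle C).

Greta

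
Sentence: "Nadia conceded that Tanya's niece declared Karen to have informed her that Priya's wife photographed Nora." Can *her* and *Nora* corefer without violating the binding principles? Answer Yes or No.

*Nora* is an R-expression; Principle C requires it to be free (not bound by any c-commanding expression).
— her: object of the clause headed by 'informed'; the pronoun c-commands the R-expression — coreference blocked (Principle C).

No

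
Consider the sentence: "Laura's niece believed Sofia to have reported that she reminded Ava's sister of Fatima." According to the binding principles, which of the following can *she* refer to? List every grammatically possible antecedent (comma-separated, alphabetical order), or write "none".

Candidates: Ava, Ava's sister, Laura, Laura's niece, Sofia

Laura, Laura's niece, Sofia

*she* is a pronoun; Principle B requires it to be free in its binding domain — the clause headed by 'reminded'.
— Ava: possessor inside the object DP of the clause headed by 'reminded'; is c-commanded by the pronoun; coreference would bind this R-expression — blocked (Principle C).
— Ava's sister: object of the clause headed by 'reminded'; is c-commanded by the pronoun; coreference would bind this R-expression — blocked (Principle C).
— Laura: possessor inside the subject DP of the matrix clause; does not c-command the pronoun — Principle B does not apply; allowed.
— Laura's niece: subject of the matrix clause; c-commands the pronoun but lies outside its binding domain — allowed.
— Sofia: subject of the clause headed by 'reported'; c-commands the pronoun but lies outside its binding domain — allowed.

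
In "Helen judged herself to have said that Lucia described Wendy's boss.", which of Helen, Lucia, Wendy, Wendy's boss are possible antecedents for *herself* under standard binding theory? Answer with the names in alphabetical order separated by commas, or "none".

Helen

*herself* is a reflexive; Principle A requires it to be bound within its binding domain — the matrix clause.
— Helen: subject of the matrix clause; c-commands the reflexive within its binding domain — allowed (Principle A).
— Lucia: subject of the clause headed by 'described'; does not c-command the reflexive — cannot bind it (Principle A).
— Wendy: possessor inside the object DP of the clause headed by 'described'; does not c-command the reflexive — cannot bind it (Principle A).
— Wendy's boss: object of the clause headed by 'described'; does not c-command the reflexive — cannot bind it (Principle A).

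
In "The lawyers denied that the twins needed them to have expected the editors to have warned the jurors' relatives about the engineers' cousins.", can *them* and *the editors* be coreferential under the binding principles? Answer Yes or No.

No

*the editors* is an R-expression; Principle C requires it to be free (not bound by any c-commanding expression).
— them: subject of the clause headed by 'expected'; the pronoun c-commands the R-expression — coreference blocked (Principle C).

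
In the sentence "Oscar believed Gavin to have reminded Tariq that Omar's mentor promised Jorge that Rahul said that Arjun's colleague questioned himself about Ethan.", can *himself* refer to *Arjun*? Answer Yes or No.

*himself* is a reflexive; Principle A requires it to be bound within its binding domain — the clause headed by 'questioned'.
— Arjun: possessor inside the subject DP of the clause headed by 'questioned'; does not c-command the reflexive — cannot bind it (Principle A).

No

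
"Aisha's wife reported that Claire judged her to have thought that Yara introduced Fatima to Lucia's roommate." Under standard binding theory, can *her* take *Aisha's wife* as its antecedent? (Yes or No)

Yes

*her* is a pronoun; Principle B requires it to be free in its binding domain — the clause headed by 'judged'.
— Aisha's wife: subject of the matrix clause; c-commands the pronoun but lies outside its binding domain — allowed.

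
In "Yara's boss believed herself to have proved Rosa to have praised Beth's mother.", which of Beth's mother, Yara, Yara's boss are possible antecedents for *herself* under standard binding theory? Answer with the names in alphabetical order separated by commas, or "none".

Yara's boss

*herself* is a reflexive; Principle A requires it to be bound within its binding domain — the matrix clause.
— Beth's mother: object of the clause headed by 'praised'; does not c-command the reflexive — cannot bind it (Principle A).
— Yara: possessor inside the subject DP of the matrix clause; does not c-command the reflexive — cannot bind it (Principle A).
— Yara's boss: subject of the matrix clause; c-commands the reflexive within its binding domain — allowed (Principle A).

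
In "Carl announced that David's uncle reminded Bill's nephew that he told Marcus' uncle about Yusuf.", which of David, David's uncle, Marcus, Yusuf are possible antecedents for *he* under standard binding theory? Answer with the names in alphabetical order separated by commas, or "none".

David, David's uncle

*he* is a pronoun; Principle B requires it to be free in its binding domain — the clause headed by 'told'.
— David: possessor inside the subject DP of the clause headed by 'reminded'; does not c-command the pronoun — Principle B does not apply; allowed.
— David's uncle: subject of the clause headed by 'reminded'; c-commands the pronoun but lies outside its binding domain — allowed.
— Marcus: possessor inside the object DP of the clause headed by 'told'; is c-commanded by the pronoun; coreference would bind this R-expression — blocked (Principle C).
— Yusuf: second object of the clause headed by 'told'; is c-commanded by the pronoun; coreference would bind this R-expression — blocked (Principle C).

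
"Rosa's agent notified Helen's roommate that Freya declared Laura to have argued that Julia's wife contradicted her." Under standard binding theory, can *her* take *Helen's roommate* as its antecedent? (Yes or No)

Yes

*her* is a pronoun; Principle B requires it to be free in its binding domain — the clause headed by 'contradicted'.
— Helen's roommate: object of the matrix clause; c-commands the pronoun but lies outside its binding domain — allowed.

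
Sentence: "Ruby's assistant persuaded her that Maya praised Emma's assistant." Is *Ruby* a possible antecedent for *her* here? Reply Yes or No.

Yes

*her* is a pronoun; Principle B requires it to be free in its binding domain — the matrix clause.
— Ruby: possessor inside the subject DP of the matrix clause; does not c-command the pronoun — Principle B does not apply; allowed.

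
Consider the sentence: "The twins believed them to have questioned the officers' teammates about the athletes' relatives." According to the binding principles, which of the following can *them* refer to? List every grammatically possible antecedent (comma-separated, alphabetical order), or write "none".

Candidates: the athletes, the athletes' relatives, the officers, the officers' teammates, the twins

*them* is a pronoun; Principle B requires it to be free in its binding domain — the matrix clause.
— the athletes: possessor inside the second object DP of the clause headed by 'questioned'; is c-commanded by the pronoun; coreference would bind this R-expression — blocked (Principle C).
— the athletes' relatives: second object of the clause headed by 'questioned'; is c-commanded by the pronoun; coreference would bind this R-expression — blocked (Principle C).
— the officers: possessor inside the object DP of the clause headed by 'questioned'; is c-commanded by the pronoun; coreference would bind this R-expression — blocked (Principle C).
— the officers' teammates: object of the clause headed by 'questioned'; is c-commanded by the pronoun; coreference would bind this R-expression — blocked (Principle C).
— the twins: subject of the matrix clause; c-commands the pronoun within its binding domain — blocked (Principle B).

none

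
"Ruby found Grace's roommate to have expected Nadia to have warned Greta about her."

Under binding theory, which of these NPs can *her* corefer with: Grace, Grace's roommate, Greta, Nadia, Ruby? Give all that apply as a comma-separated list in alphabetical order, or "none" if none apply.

Grace, Grace's roommate, Ruby

*her* is a pronoun; Principle B requires it to be free in its binding domain — the clause headed by 'warned'.
— Grace: possessor inside the subject DP of the clause headed by 'expected'; does not c-command the pronoun — Principle B does not apply; allowed.
— Grace's roommate: subject of the clause headed by 'expected'; c-commands the pronoun but lies outside its binding domain — allowed.
— Greta: object of the clause headed by 'warned'; c-commands the pronoun within its binding domain — blocked (Principle B).
— Nadia: subject of the clause headed by 'warned'; c-commands the pronoun within its binding domain — blocked (Principle B).
— Ruby: subject of the matrix clause; c-commands the pronoun but lies outside its binding domain — allowed.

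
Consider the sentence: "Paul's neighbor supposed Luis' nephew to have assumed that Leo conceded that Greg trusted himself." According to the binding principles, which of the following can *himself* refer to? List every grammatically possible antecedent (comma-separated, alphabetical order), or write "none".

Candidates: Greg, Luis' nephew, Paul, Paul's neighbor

Greg

*himself* is a reflexive; Principle A requires it to be bound within its binding domain — the clause headed by 'trusted'.
— Greg: subject of the clause headed by 'trusted'; c-commands the reflexive within its binding domain — allowed (Principle A).
— Luis' nephew: subject of the clause headed by 'assumed'; c-commands the reflexive but lies outside its binding domain — cannot bind it (Principle A).
— Paul: possessor inside the subject DP of the matrix clause; does not c-command the reflexive — cannot bind it (Principle A).
— Paul's neighbor: subject of the matrix clause; c-commands the reflexive but lies outside its binding domain — cannot bind it (Principle A).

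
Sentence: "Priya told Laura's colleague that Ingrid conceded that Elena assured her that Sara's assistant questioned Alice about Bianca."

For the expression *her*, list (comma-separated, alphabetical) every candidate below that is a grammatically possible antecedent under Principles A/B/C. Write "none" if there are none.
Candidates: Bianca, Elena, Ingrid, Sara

Ingrid

*her* is a pronoun; Principle B requires it to be free in its binding domain — the clause headed by 'assured'.
— Bianca: second object of the clause headed by 'questioned'; is c-commanded by the pronoun; coreference would bind this R-expression — blocked (Principle C).
— Elena: subject of the clause headed by 'assured'; c-commands the pronoun within its binding domain — blocked (Principle B).
— Ingrid: subject of the clause headed by 'conceded'; c-commands the pronoun but lies outside its binding domain — allowed.
— Sara: possessor inside the subject DP of the clause headed by 'questioned'; is c-commanded by the pronoun; coreference would bind this R-expression — blocked (Principle C).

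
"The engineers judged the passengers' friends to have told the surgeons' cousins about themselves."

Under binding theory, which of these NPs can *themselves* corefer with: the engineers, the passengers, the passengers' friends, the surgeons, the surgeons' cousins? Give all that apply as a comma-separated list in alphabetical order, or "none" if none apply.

the passengers' friends, the surgeons' cousins

*themselves* is a reflexive; Principle A requires it to be bound within its binding domain — the clause headed by 'told'.
— the engineers: subject of the matrix clause; c-commands the reflexive but lies outside its binding domain — cannot bind it (Principle A).
— the passengers: possessor inside the subject DP of the clause headed by 'told'; does not c-command the reflexive — cannot bind it (Principle A).
— the passengers' friends: subject of the clause headed by 'told'; c-commands the reflexive within its binding domain — allowed (Principle A).
— the surgeons: possessor inside the object DP of the clause headed by 'told'; does not c-command the reflexive — cannot bind it (Principle A).
— the surgeons' cousins: object of the clause headed by 'told'; c-commands the reflexive within its binding domain — allowed (Principle A).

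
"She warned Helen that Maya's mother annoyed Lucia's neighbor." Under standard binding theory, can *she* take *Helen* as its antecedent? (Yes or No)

*she* is a pronoun; Principle B requires it to be free in its binding domain — the matrix clause.
— Helen: object of the matrix clause; is c-commanded by the pronoun; coreference would bind this R-expression — blocked (Principle C).

No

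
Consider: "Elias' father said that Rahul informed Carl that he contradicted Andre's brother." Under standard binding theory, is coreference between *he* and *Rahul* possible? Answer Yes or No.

*Rahul* is an R-expression; Principle C requires it to be free (not bound by any c-commanding expression).
— he: subject of the clause headed by 'contradicted'; the pronoun does not c-command the R-expression — coreference allowed.

Yes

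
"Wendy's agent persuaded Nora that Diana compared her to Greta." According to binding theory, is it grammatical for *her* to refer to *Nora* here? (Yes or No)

*Nora* is an R-expression; Principle C requires it to be free (not bound by any c-commanding expression).
— her: object of the clause headed by 'compared'; the pronoun does not c-command the R-expression — coreference allowed.

Yes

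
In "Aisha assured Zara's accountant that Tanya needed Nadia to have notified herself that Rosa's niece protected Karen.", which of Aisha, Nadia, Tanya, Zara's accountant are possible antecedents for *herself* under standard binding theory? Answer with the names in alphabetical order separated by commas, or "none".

Nadia

*herself* is a reflexive; Principle A requires it to be bound within its binding domain — the clause headed by 'notified'.
— Aisha: subject of the matrix clause; c-commands the reflexive but lies outside its binding domain — cannot bind it (Principle A).
— Nadia: subject of the clause headed by 'notified'; c-commands the reflexive within its binding domain — allowed (Principle A).
— Tanya: subject of the clause headed by 'needed'; c-commands the reflexive but lies outside its binding domain — cannot bind it (Principle A).
— Zara's accountant: object of the matrix clause; c-commands the reflexive but lies outside its binding domain — cannot bind it (Principle A).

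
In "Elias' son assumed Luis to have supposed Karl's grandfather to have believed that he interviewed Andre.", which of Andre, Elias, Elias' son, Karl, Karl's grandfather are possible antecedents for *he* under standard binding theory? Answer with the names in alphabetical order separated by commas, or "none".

Elias, Elias' son, Karl, Karl's grandfather

*he* is a pronoun; Principle B requires it to be free in its binding domain — the clause headed by 'interviewed'.
— Andre: object of the clause headed by 'interviewed'; is c-commanded by the pronoun; coreference would bind this R-expression — blocked (Principle C).
— Elias: possessor inside the subject DP of the matrix clause; does not c-command the pronoun — Principle B does not apply; allowed.
— Elias' son: subject of the matrix clause; c-commands the pronoun but lies outside its binding domain — allowed.
— Karl: possessor inside the subject DP of the clause headed by 'believed'; does not c-command the pronoun — Principle B does not apply; allowed.
— Karl's grandfather: subject of the clause headed by 'believed'; c-commands the pronoun but lies outside its binding domain — allowed.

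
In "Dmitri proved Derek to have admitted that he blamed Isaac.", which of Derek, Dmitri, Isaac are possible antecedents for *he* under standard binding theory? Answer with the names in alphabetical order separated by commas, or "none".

Derek, Dmitri

*he* is a pronoun; Principle B requires it to be free in its binding domain — the clause headed by 'blamed'.
— Derek: subject of the clause headed by 'admitted'; c-commands the pronoun but lies outside its binding domain — allowed.
— Dmitri: subject of the matrix clause; c-commands the pronoun but lies outside its binding domain — allowed.
— Isaac: object of the clause headed by 'blamed'; is c-commanded by the pronoun; coreference would bind this R-expression — blocked (Principle C).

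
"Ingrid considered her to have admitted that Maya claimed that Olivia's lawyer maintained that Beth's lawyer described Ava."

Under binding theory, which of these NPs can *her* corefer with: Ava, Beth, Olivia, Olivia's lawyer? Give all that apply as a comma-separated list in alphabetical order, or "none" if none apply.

*her* is a pronoun; Principle B requires it to be free in its binding domain — the matrix clause.
— Ava: object of the clause headed by 'described'; is c-commanded by the pronoun; coreference would bind this R-expression — blocked (Principle C).
— Beth: possessor inside the subject DP of the clause headed by 'described'; is c-commanded by the pronoun; coreference would bind this R-expression — blocked (Principle C).
— Olivia: possessor inside the subject DP of the clause headed by 'maintained'; is c-commanded by the pronoun; coreference would bind this R-expression — blocked (Principle C).
— Olivia's lawyer: subject of the clause headed by 'maintained'; is c-commanded by the pronoun; coreference would bind this R-expression — blocked (Principle C).

none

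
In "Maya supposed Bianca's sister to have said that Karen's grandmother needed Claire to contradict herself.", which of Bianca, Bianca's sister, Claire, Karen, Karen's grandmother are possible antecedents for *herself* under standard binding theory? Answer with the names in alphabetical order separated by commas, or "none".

Claire

*herself* is a reflexive; Principle A requires it to be bound within its binding domain — the clause headed by 'contradict'.
— Bianca: possessor inside the subject DP of the clause headed by 'said'; does not c-command the reflexive — cannot bind it (Principle A).
— Bianca's sister: subject of the clause headed by 'said'; c-commands the reflexive but lies outside its binding domain — cannot bind it (Principle A).
— Claire: subject of the clause headed by 'contradict'; c-commands the reflexive within its binding domain — allowed (Principle A).
— Karen: possessor inside the subject DP of the clause headed by 'needed'; does not c-command the reflexive — cannot bind it (Principle A).
— Karen's grandmother: subject of the clause headed by 'needed'; c-commands the reflexive but lies outside its binding domain — cannot bind it (Principle A).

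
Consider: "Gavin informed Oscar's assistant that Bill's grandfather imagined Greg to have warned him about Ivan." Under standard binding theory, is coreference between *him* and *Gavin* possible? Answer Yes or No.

Yes

*Gavin* is an R-expression; Principle C requires it to be free (not bound by any c-commanding expression).
— him: object of the clause headed by 'warned'; the pronoun does not c-command the R-expression — coreference allowed.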